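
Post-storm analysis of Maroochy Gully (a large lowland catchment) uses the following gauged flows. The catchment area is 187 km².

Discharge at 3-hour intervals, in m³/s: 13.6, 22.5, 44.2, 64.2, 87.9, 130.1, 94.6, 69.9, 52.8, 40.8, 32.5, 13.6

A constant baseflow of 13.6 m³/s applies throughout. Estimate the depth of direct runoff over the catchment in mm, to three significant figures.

Direct runoff: 0.0, 8.9, 30.6, 50.6, 74.3, 116.5, 81.0, 56.3, 39.2, 27.2, 18.9, 0.0 m³/s; ΣQ_DR = 503.5 m³/s.
V = ΣQ_DR · Δt = 503.5 × 10800 s = 5.438 × 10^6 m³.
Over A = 187 km², depth = V / A = 29.1 mm.

d ≈ 29.1 mm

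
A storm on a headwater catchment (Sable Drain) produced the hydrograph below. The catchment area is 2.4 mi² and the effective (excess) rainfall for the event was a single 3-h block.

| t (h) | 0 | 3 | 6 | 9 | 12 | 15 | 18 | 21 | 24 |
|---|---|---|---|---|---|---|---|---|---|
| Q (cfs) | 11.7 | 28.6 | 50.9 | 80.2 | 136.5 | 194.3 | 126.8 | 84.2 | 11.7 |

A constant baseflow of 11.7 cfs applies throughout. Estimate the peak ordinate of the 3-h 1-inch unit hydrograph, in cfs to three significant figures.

Direct runoff: 0.0, 16.9, 39.2, 68.5, 124.8, 182.6, 115.1, 72.5, 0.0 cfs; ΣQ_DR = 619.6 cfs, peak = 182.6 cfs.
Runoff depth d = ΣQ_DR·Δt / A = 619.6 × 10800 / (2.4 mi²) = 1.200 in.
The 1-inch UH is the DRH scaled by (1 in)/d, so U_p = 182.6 × 1/1.200 = 152 cfs.

U_p ≈ 152 cfs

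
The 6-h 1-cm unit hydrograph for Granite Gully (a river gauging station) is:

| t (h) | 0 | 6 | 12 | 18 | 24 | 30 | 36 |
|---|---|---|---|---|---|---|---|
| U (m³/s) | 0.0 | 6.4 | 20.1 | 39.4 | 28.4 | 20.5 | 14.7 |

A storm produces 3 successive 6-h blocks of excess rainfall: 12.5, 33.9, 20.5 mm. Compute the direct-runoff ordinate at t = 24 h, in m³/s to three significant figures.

By discrete convolution, Q_j = Σ (P_i / 10 mm) · U_{j−i}.
At t = 24 h (j=4): Q = (12.5/10)·28.4 + (33.9/10)·39.4 + (20.5/10)·20.1 = 210 m³/s.

Q ≈ 210 m³/s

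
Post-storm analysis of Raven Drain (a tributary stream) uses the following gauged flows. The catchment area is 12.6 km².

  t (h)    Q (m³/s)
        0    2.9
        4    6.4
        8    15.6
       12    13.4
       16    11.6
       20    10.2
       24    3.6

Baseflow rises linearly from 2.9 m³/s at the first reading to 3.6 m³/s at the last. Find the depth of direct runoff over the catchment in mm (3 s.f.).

Direct runoff: 0.00, 3.38, 12.47, 10.15, 8.23, 6.72, 0.00 m³/s; ΣQ_DR = 40.95 m³/s.
V = ΣQ_DR · Δt = 40.95 × 14400 s = 5.897 × 10^5 m³.
Over A = 12.6 km², depth = V / A = 46.8 mm.

d ≈ 46.8 mm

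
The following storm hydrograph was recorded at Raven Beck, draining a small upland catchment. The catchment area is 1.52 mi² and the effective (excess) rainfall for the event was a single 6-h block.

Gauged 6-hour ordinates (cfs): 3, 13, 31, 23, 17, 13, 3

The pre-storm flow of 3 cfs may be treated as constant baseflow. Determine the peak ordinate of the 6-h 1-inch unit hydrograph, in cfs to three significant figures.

Direct runoff: 0.0, 10.0, 28.0, 20.0, 14.0, 10.0, 0.0 cfs; ΣQ_DR = 82.00 cfs, peak = 28.0 cfs.
Runoff depth d = ΣQ_DR·Δt / A = 82.00 × 21600 / (1.52 mi²) = 0.5016 in.
The 1-inch UH is the DRH scaled by (1 in)/d, so U_p = 28.0 × 1/0.5016 = 55.8 cfs.

U_p ≈ 55.8 cfs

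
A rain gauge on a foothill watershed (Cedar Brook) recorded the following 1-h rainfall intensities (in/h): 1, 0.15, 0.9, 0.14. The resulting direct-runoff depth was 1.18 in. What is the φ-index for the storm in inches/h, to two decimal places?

Only the 2 blocks with intensity above φ contribute runoff: 1, 0.9 in/h.
Σ(I−φ)·Δt = d  ⇒  (1+0.9 − 2φ)·1 = 1.18
φ = (1.900 − 1.18/1) / 2 = 0.36 in/h.

φ ≈ 0.36 in/h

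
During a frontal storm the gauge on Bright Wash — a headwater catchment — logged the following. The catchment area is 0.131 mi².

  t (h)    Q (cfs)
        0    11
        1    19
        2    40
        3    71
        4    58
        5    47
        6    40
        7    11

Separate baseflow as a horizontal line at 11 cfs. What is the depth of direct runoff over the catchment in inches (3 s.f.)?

d ≈ 2.47 in

Direct runoff: 0.0, 8.0, 29.0, 60.0, 47.0, 36.0, 29.0, 0.0 cfs; ΣQ_DR = 209.0 cfs.
V = ΣQ_DR · Δt = 209.0 × 3600 s = 7.524 × 10^5 ft³.
Over A = 0.131 mi², depth = V / A = 2.47 in.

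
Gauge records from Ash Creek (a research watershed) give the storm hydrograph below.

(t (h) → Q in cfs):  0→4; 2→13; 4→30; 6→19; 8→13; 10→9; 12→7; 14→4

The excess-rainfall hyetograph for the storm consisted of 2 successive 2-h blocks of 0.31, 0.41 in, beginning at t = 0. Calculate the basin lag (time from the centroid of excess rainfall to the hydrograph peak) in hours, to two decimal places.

Centroid of excess rainfall: t_c = Σ P_i·t̄_i / ΣP_i = 2.1389 h (block centres at 1, 3 h).
Hydrograph peak occurs at t = 4 h, so basin lag t_L = 4 − 2.1389 = 1.86 h.

t_L ≈ 1.86 h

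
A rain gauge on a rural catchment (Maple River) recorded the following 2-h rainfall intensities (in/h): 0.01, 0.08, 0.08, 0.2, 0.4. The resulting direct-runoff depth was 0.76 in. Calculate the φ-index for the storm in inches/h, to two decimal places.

φ ≈ 0.11 in/h

Only the 2 blocks with intensity above φ contribute runoff: 0.2, 0.4 in/h.
Σ(I−φ)·Δt = d  ⇒  (0.2+0.4 − 2φ)·2 = 0.76
φ = (0.6000 − 0.76/2) / 2 = 0.11 in/h.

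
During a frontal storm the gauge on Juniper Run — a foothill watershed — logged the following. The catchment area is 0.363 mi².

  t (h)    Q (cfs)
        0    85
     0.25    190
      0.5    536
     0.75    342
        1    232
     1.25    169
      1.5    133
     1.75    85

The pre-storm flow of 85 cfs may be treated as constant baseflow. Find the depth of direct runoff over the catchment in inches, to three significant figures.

Direct runoff: 0.0, 105.0, 451.0, 257.0, 147.0, 84.0, 48.0, 0.0 cfs; ΣQ_DR = 1092 cfs.
V = ΣQ_DR · Δt = 1092 × 900 s = 9.828 × 10^5 ft³.
Over A = 0.363 mi², depth = V / A = 1.17 in.

d ≈ 1.17 in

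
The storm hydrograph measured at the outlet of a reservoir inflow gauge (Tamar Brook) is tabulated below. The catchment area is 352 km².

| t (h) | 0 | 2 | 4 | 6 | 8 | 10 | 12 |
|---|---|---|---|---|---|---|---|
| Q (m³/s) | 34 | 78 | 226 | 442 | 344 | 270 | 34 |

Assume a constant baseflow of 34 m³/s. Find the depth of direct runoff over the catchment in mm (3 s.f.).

Direct runoff: 0.0, 44.0, 192.0, 408.0, 310.0, 236.0, 0.0 m³/s; ΣQ_DR = 1190 m³/s.
V = ΣQ_DR · Δt = 1190 × 7200 s = 8.568 × 10^6 m³.
Over A = 352 km², depth = V / A = 24.3 mm.

d ≈ 24.3 mm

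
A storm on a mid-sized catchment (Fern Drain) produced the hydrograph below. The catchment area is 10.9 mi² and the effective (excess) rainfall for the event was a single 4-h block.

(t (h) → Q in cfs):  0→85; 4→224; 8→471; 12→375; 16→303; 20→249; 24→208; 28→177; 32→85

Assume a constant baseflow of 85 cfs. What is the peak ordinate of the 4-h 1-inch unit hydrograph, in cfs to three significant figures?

Direct runoff: 0.0, 139.0, 386.0, 290.0, 218.0, 164.0, 123.0, 92.0, 0.0 cfs; ΣQ_DR = 1412 cfs, peak = 386.0 cfs.
Runoff depth d = ΣQ_DR·Δt / A = 1412 × 14400 / (10.9 mi²) = 0.8029 in.
The 1-inch UH is the DRH scaled by (1 in)/d, so U_p = 386.0 × 1/0.8029 = 481 cfs.

U_p ≈ 481 cfs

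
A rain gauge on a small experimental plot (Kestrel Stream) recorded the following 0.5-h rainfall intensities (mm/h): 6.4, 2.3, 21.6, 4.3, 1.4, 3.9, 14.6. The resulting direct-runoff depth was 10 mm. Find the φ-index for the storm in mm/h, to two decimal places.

Only the 2 blocks with intensity above φ contribute runoff: 21.6, 14.6 mm/h.
Σ(I−φ)·Δt = d  ⇒  (21.6+14.6 − 2φ)·0.5 = 10
φ = (36.20 − 10/0.5) / 2 = 8.10 mm/h.

φ ≈ 8.10 mm/h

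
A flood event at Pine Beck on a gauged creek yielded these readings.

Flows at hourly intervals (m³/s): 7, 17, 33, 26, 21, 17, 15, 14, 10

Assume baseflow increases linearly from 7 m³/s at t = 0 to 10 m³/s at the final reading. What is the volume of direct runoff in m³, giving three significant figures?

Direct-runoff ordinates (Q − Q_b): 0.00, 9.62, 25.25, 17.88, 12.50, 8.12, 5.75, 4.38, 0.00 m³/s.
ΣQ_DR = 83.50 m³/s.
With Δt = 1 h = 3600 s, V = ΣQ_DR · Δt = 83.50 × 3600 = 3.01 × 10^5 m³.

V ≈ 3.01 × 10^5 m³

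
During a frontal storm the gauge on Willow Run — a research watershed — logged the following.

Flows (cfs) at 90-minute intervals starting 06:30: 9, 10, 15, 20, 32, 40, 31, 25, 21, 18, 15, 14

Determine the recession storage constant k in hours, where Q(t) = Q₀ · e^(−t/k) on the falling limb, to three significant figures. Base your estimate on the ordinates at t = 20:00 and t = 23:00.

k ≈ 11.9 h

On the falling limb, Q drops from 18 to 14 cfs between t = 20:00 and t = 23:00 (Δt = 3 h).
k = −Δt / ln(Q₂/Q₁) = −3 / ln(14/18) = 11.9 h.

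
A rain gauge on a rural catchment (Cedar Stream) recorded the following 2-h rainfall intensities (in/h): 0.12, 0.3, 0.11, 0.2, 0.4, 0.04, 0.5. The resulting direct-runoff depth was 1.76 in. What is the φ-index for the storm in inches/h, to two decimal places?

Only the 4 blocks with intensity above φ contribute runoff: 0.3, 0.2, 0.4, 0.5 in/h.
Σ(I−φ)·Δt = d  ⇒  (0.3+0.2+0.4+0.5 − 4φ)·2 = 1.76
φ = (1.400 − 1.76/2) / 4 = 0.13 in/h.

φ ≈ 0.13 in/h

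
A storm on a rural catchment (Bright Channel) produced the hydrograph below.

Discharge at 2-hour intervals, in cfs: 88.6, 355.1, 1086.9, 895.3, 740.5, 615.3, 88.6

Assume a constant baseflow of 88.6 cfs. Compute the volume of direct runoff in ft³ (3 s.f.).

V ≈ 2.34 × 10^7 ft³

Direct-runoff ordinates (Q − Q_b): 0.0, 266.5, 998.3, 806.7, 651.9, 526.7, 0.0 cfs.
ΣQ_DR = 3250 cfs.
With Δt = 2 h = 7200 s, V = ΣQ_DR · Δt = 3250 × 7200 = 2.34 × 10^7 ft³.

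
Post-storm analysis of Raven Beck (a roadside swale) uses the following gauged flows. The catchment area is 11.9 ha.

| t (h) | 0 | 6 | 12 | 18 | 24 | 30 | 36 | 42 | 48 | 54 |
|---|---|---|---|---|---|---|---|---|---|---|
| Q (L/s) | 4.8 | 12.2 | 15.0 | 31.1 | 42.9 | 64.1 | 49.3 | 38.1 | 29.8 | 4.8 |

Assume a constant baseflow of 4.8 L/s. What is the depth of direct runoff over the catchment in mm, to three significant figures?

d ≈ 44.3 mm

Direct runoff: 0.0, 7.4, 10.2, 26.3, 38.1, 59.3, 44.5, 33.3, 25.0, 0.0 L/s; ΣQ_DR = 244.1 L/s.
V = ΣQ_DR · Δt = 244.1 × 21600 s = 5.273 × 10^6 L.
Over A = 11.9 ha, depth = V / A = 44.3 mm.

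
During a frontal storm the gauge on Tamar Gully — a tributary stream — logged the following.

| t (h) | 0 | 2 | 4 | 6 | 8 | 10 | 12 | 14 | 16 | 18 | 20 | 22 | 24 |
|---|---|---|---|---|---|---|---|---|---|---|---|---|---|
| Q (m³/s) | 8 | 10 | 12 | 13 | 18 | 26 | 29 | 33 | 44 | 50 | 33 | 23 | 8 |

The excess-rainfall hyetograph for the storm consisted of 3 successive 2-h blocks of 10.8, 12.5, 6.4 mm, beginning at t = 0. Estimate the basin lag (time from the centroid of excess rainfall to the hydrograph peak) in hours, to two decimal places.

Centroid of excess rainfall: t_c = Σ P_i·t̄_i / ΣP_i = 2.7037 h (block centres at 1, 3, 5 h).
Hydrograph peak occurs at t = 18 h, so basin lag t_L = 18 − 2.7037 = 15.30 h.

t_L ≈ 15.30 h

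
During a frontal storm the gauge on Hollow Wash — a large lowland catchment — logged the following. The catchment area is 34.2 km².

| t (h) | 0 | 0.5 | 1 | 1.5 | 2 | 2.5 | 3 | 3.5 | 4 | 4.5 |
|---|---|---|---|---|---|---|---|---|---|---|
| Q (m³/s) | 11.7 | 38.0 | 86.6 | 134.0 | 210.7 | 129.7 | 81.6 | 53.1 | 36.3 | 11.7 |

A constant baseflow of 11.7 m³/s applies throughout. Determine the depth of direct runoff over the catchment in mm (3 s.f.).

Direct runoff: 0.0, 26.3, 74.9, 122.3, 199.0, 118.0, 69.9, 41.4, 24.6, 0.0 m³/s; ΣQ_DR = 676.4 m³/s.
V = ΣQ_DR · Δt = 676.4 × 1800 s = 1.218 × 10^6 m³.
Over A = 34.2 km², depth = V / A = 35.6 mm.

d ≈ 35.6 mm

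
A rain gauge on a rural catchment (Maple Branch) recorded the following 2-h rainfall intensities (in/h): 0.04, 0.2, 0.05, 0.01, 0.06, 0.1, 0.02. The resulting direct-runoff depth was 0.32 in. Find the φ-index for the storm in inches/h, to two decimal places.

Only the 2 blocks with intensity above φ contribute runoff: 0.2, 0.1 in/h.
Σ(I−φ)·Δt = d  ⇒  (0.2+0.1 − 2φ)·2 = 0.32
φ = (0.3000 − 0.32/2) / 2 = 0.07 in/h.

φ ≈ 0.07 in/h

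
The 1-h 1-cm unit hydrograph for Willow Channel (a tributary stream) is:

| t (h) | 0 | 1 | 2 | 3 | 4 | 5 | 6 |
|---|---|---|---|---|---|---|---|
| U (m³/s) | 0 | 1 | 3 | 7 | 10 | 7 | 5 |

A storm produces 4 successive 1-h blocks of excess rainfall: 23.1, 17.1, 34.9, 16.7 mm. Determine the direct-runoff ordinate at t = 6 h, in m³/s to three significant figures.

By discrete convolution, Q_j = Σ (P_i / 10 mm) · U_{j−i}.
At t = 6 h (j=6): Q = (23.1/10)·5 + (17.1/10)·7 + (34.9/10)·10 + (16.7/10)·7 = 70.1 m³/s.

Q ≈ 70.1 m³/s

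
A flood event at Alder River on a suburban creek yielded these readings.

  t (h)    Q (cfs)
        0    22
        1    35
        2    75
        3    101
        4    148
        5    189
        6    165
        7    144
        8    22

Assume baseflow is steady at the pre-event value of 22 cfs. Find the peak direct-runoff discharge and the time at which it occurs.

Subtracting baseflow gives direct-runoff ordinates: 0.0, 13.0, 53.0, 79.0, 126.0, 167.0, 143.0, 122.0, 0.0 cfs.
The maximum is 167.0 cfs, occurring at the reading for t = 5 h.

Q_p = 167.0 cfs at t = 5 h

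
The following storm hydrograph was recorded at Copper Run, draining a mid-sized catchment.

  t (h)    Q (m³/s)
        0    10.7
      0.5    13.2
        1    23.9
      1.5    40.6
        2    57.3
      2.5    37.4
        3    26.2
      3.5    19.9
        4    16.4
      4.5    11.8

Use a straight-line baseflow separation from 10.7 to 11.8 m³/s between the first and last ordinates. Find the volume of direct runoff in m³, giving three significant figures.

V ≈ 2.61 × 10^5 m³

Direct-runoff ordinates (Q − Q_b): 0.00, 2.38, 12.96, 29.53, 46.11, 26.09, 14.77, 8.34, 4.72, 0.00 m³/s.
ΣQ_DR = 144.9 m³/s.
With Δt = 0.5 h = 1800 s, V = ΣQ_DR · Δt = 144.9 × 1800 = 2.61 × 10^5 m³.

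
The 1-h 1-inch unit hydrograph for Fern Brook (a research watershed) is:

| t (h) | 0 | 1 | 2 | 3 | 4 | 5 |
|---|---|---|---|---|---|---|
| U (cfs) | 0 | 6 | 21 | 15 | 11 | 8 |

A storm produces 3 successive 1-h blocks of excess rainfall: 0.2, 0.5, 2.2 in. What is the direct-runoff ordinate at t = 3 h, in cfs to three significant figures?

By discrete convolution, Q_j = Σ (P_i / 1 in) · U_{j−i}.
At t = 3 h (j=3): Q = (0.2/1)·15 + (0.5/1)·21 + (2.2/1)·6 = 26.7 cfs.

Q ≈ 26.7 cfs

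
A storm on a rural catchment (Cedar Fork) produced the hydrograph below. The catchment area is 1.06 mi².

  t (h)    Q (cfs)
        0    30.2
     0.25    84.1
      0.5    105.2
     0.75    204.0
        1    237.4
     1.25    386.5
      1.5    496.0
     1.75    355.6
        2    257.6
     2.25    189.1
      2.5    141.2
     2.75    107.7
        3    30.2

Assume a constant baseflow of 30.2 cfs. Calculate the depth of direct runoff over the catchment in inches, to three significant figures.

d ≈ 0.816 in

Direct runoff: 0.0, 53.9, 75.0, 173.8, 207.2, 356.3, 465.8, 325.4, 227.4, 158.9, 111.0, 77.5, 0.0 cfs; ΣQ_DR = 2232 cfs.
V = ΣQ_DR · Δt = 2232 × 900 s = 2.009 × 10^6 ft³.
Over A = 1.06 mi², depth = V / A = 0.816 in.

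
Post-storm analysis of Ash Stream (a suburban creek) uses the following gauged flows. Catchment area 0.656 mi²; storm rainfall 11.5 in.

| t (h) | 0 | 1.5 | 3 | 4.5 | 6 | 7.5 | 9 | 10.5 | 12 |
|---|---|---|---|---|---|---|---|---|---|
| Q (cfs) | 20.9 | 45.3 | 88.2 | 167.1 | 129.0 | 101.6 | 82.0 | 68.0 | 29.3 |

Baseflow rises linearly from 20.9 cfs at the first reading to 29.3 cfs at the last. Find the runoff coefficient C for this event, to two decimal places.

ΣQ_DR = 505.5 cfs; V = ΣQ_DR·Δt = 2.730 × 10^6 ft³.
Runoff depth d = V / A = 1.791 in.
C = d / P = 1.791 / 11.5 = 0.16.

C ≈ 0.16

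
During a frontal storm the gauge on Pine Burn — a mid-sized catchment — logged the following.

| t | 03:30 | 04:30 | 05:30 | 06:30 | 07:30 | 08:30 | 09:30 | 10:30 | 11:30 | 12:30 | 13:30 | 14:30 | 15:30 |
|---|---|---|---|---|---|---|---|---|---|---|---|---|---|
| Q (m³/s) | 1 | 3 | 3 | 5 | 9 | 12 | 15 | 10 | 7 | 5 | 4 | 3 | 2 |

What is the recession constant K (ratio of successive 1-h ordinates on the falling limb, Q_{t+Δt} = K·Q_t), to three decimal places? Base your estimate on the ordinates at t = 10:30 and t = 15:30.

K ≈ 0.725

Using the recession-limb readings at t = 10:30 and t = 15:30: Q falls from 10 to 2 m³/s over 5 intervals.
K = (Q₂/Q₁)^(1/5) = (2/10)^(1/5) = 0.725.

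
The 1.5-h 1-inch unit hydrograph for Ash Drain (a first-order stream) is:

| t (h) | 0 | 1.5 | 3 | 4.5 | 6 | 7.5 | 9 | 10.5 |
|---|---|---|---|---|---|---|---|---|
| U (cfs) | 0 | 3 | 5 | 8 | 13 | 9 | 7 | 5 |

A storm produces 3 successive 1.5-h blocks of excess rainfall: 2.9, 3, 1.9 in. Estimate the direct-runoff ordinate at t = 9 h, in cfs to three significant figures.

Q ≈ 72.0 cfs

By discrete convolution, Q_j = Σ (P_i / 1 in) · U_{j−i}.
At t = 9 h (j=6): Q = (2.9/1)·7 + (3/1)·9 + (1.9/1)·13 = 72.0 cfs.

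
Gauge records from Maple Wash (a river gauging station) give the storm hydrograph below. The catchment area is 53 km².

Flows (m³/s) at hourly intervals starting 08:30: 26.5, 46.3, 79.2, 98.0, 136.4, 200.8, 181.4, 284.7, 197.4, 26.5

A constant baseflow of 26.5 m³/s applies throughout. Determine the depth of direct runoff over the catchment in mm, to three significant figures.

d ≈ 68.8 mm

Direct runoff: 0.0, 19.8, 52.7, 71.5, 109.9, 174.3, 154.9, 258.2, 170.9, 0.0 m³/s; ΣQ_DR = 1012 m³/s.
V = ΣQ_DR · Δt = 1012 × 3600 s = 3.644 × 10^6 m³.
Over A = 53 km², depth = V / A = 68.8 mm.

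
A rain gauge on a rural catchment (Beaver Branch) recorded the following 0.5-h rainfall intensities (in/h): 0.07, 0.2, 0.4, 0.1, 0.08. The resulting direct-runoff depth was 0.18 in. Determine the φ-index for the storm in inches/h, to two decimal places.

φ ≈ 0.12 in/h

Only the 2 blocks with intensity above φ contribute runoff: 0.2, 0.4 in/h.
Σ(I−φ)·Δt = d  ⇒  (0.2+0.4 − 2φ)·0.5 = 0.18
φ = (0.6000 − 0.18/0.5) / 2 = 0.12 in/h.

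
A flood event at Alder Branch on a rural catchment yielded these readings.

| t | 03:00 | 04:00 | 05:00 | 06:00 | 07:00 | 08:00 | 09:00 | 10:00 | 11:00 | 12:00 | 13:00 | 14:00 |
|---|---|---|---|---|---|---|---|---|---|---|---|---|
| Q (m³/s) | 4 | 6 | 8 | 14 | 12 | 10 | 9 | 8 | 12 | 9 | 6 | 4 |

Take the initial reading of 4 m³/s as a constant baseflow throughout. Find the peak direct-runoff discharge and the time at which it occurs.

Subtracting baseflow gives direct-runoff ordinates: 0.0, 2.0, 4.0, 10.0, 8.0, 6.0, 5.0, 4.0, 8.0, 5.0, 2.0, 0.0 m³/s.
The maximum is 10.0 m³/s, occurring at the reading for t = 06:00.

Q_p = 10.0 m³/s at t = 06:00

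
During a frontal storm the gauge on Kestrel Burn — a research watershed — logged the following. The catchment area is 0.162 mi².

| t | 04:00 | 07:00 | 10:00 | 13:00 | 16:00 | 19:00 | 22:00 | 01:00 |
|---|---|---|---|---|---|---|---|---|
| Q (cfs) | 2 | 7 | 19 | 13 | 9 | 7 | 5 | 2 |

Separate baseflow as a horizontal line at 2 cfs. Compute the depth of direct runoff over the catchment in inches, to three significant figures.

Direct runoff: 0.0, 5.0, 17.0, 11.0, 7.0, 5.0, 3.0, 0.0 cfs; ΣQ_DR = 48.00 cfs.
V = ΣQ_DR · Δt = 48.00 × 10800 s = 5.184 × 10^5 ft³.
Over A = 0.162 mi², depth = V / A = 1.38 in.

d ≈ 1.38 in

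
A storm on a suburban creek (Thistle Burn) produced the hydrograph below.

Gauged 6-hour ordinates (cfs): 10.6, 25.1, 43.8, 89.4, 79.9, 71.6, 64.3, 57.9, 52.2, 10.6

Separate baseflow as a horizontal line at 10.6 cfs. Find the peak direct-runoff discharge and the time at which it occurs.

Subtracting baseflow gives direct-runoff ordinates: 0.0, 14.5, 33.2, 78.8, 69.3, 61.0, 53.7, 47.3, 41.6, 0.0 cfs.
The maximum is 78.8 cfs, occurring at the reading for t = 18 h.

Q_p = 78.8 cfs at t = 18 h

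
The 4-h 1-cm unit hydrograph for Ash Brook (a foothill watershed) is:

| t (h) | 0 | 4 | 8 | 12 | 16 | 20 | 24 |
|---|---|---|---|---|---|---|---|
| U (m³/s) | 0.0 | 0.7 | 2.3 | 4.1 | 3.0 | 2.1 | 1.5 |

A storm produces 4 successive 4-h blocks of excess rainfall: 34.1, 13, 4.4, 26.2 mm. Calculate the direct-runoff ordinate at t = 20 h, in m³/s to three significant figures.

Q ≈ 18.9 m³/s

By discrete convolution, Q_j = Σ (P_i / 10 mm) · U_{j−i}.
At t = 20 h (j=5): Q = (34.1/10)·2.1 + (13/10)·3.0 + (4.4/10)·4.1 + (26.2/10)·2.3 = 18.9 m³/s.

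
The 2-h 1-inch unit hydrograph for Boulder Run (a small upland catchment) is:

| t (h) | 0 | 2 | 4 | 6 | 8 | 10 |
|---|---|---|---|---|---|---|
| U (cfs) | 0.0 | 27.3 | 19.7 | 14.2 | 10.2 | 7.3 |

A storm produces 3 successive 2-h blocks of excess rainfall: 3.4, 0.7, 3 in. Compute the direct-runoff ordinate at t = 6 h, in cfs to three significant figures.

By discrete convolution, Q_j = Σ (P_i / 1 in) · U_{j−i}.
At t = 6 h (j=3): Q = (3.4/1)·14.2 + (0.7/1)·19.7 + (3/1)·27.3 = 144 cfs.

Q ≈ 144 cfs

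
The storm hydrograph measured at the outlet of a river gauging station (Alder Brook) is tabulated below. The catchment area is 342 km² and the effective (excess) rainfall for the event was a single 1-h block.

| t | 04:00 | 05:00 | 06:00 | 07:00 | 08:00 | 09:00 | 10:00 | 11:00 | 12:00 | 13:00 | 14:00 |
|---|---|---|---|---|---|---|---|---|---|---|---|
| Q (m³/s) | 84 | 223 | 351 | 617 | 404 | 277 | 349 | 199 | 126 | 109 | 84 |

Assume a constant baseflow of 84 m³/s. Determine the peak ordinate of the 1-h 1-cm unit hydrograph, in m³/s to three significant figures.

Direct runoff: 0.0, 139.0, 267.0, 533.0, 320.0, 193.0, 265.0, 115.0, 42.0, 25.0, 0.0 m³/s; ΣQ_DR = 1899 m³/s, peak = 533.0 m³/s.
Runoff depth d = ΣQ_DR·Δt / A = 1899 × 3600 / (342 km²) = 19.99 mm.
The 1-cm UH is the DRH scaled by (10 mm)/d, so U_p = 533.0 × 10/19.99 = 267 m³/s.

U_p ≈ 267 m³/s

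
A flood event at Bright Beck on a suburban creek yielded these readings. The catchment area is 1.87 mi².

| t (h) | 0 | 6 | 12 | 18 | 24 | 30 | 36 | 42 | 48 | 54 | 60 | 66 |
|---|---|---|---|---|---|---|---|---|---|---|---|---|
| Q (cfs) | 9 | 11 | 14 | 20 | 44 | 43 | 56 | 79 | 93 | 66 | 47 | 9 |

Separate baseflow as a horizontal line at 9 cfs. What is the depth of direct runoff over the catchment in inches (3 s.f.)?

d ≈ 1.90 in

Direct runoff: 0.0, 2.0, 5.0, 11.0, 35.0, 34.0, 47.0, 70.0, 84.0, 57.0, 38.0, 0.0 cfs; ΣQ_DR = 383.0 cfs.
V = ΣQ_DR · Δt = 383.0 × 21600 s = 8.273 × 10^6 ft³.
Over A = 1.87 mi², depth = V / A = 1.90 in.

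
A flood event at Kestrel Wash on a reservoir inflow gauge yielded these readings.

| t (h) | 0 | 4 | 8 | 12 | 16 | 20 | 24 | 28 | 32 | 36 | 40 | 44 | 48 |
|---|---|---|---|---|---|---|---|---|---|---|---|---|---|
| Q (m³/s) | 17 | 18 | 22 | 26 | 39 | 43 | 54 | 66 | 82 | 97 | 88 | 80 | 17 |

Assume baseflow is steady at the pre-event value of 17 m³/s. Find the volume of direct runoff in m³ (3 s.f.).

V ≈ 6.16 × 10^6 m³

Direct-runoff ordinates (Q − Q_b): 0.0, 1.0, 5.0, 9.0, 22.0, 26.0, 37.0, 49.0, 65.0, 80.0, 71.0, 63.0, 0.0 m³/s.
ΣQ_DR = 428.0 m³/s.
With Δt = 4 h = 14400 s, V = ΣQ_DR · Δt = 428.0 × 14400 = 6.16 × 10^6 m³.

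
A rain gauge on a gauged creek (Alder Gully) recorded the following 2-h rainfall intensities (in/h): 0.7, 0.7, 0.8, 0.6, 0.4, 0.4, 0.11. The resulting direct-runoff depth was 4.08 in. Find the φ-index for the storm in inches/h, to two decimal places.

Only the 6 blocks with intensity above φ contribute runoff: 0.7, 0.7, 0.8, 0.6, 0.4, 0.4 in/h.
Σ(I−φ)·Δt = d  ⇒  (0.7+0.7+0.8+0.6+0.4+0.4 − 6φ)·2 = 4.08
φ = (3.600 − 4.08/2) / 6 = 0.26 in/h.

φ ≈ 0.26 in/h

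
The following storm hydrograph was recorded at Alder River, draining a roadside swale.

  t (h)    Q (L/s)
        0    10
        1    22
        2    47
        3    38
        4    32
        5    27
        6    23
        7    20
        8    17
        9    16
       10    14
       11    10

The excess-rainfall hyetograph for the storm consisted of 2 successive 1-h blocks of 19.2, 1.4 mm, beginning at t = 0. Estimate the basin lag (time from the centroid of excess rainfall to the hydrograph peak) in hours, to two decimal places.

t_L ≈ 1.43 h

Centroid of excess rainfall: t_c = Σ P_i·t̄_i / ΣP_i = 0.5680 h (block centres at 0.5, 1.5 h).
Hydrograph peak occurs at t = 2 h, so basin lag t_L = 2 − 0.5680 = 1.43 h.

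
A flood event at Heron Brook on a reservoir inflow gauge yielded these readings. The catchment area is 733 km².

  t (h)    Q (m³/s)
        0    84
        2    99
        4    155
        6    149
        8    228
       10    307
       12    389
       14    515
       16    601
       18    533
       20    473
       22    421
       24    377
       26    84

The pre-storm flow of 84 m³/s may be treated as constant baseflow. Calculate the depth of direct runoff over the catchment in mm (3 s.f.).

d ≈ 31.8 mm

Direct runoff: 0.0, 15.0, 71.0, 65.0, 144.0, 223.0, 305.0, 431.0, 517.0, 449.0, 389.0, 337.0, 293.0, 0.0 m³/s; ΣQ_DR = 3239 m³/s.
V = ΣQ_DR · Δt = 3239 × 7200 s = 2.332 × 10^7 m³.
Over A = 733 km², depth = V / A = 31.8 mm.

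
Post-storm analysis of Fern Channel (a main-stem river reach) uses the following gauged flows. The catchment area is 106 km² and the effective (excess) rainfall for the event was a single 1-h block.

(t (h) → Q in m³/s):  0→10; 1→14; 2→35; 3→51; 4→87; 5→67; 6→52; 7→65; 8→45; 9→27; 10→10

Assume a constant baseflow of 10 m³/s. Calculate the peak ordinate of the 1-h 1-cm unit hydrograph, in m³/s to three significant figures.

U_p ≈ 64.2 m³/s

Direct runoff: 0.0, 4.0, 25.0, 41.0, 77.0, 57.0, 42.0, 55.0, 35.0, 17.0, 0.0 m³/s; ΣQ_DR = 353.0 m³/s, peak = 77.0 m³/s.
Runoff depth d = ΣQ_DR·Δt / A = 353.0 × 3600 / (106 km²) = 11.99 mm.
The 1-cm UH is the DRH scaled by (10 mm)/d, so U_p = 77.0 × 10/11.99 = 64.2 m³/s.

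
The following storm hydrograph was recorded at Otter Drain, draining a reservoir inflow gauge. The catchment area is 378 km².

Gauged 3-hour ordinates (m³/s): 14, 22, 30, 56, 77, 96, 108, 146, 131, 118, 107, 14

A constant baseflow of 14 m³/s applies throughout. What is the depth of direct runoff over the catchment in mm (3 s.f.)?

d ≈ 21.5 mm

Direct runoff: 0.0, 8.0, 16.0, 42.0, 63.0, 82.0, 94.0, 132.0, 117.0, 104.0, 93.0, 0.0 m³/s; ΣQ_DR = 751.0 m³/s.
V = ΣQ_DR · Δt = 751.0 × 10800 s = 8.111 × 10^6 m³.
Over A = 378 km², depth = V / A = 21.5 mm.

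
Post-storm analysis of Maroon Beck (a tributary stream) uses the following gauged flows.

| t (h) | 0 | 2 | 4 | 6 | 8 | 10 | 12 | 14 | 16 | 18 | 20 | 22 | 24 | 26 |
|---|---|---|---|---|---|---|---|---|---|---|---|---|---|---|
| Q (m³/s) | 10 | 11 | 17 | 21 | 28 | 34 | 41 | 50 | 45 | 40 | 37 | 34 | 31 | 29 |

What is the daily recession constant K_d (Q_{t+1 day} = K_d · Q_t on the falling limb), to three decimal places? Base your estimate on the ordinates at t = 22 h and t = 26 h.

K_d ≈ 0.385

Between t = 22 h and t = 26 h the flow falls from 34 to 29 m³/s over 2×2 h = 4 h.
Per-interval ratio K = (29/34)^(1/2) = 0.9235; K_d = K^(24/2) = 0.385.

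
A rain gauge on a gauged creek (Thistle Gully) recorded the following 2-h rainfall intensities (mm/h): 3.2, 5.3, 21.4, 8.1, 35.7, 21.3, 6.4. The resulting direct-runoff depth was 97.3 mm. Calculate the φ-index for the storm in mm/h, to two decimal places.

φ ≈ 9.92 mm/h

Only the 3 blocks with intensity above φ contribute runoff: 21.4, 35.7, 21.3 mm/h.
Σ(I−φ)·Δt = d  ⇒  (21.4+35.7+21.3 − 3φ)·2 = 97.3
φ = (78.40 − 97.3/2) / 3 = 9.92 mm/h.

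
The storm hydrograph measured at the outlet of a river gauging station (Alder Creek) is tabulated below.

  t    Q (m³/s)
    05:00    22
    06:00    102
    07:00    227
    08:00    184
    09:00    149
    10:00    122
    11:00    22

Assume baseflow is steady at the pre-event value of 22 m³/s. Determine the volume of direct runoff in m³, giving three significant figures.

V ≈ 2.43 × 10^6 m³

Direct-runoff ordinates (Q − Q_b): 0.0, 80.0, 205.0, 162.0, 127.0, 100.0, 0.0 m³/s.
ΣQ_DR = 674.0 m³/s.
With Δt = 1 h = 3600 s, V = ΣQ_DR · Δt = 674.0 × 3600 = 2.43 × 10^6 m³.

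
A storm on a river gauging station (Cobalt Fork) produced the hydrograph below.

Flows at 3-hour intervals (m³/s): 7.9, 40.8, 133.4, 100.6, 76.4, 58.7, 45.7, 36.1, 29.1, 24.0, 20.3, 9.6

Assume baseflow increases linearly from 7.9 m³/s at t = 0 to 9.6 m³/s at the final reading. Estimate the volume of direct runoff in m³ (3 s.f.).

V ≈ 5.16 × 10^6 m³

Direct-runoff ordinates (Q − Q_b): 0.00, 32.75, 125.19, 92.24, 67.88, 50.03, 36.87, 27.12, 19.96, 14.71, 10.85, 0.00 m³/s.
ΣQ_DR = 477.6 m³/s.
With Δt = 3 h = 10800 s, V = ΣQ_DR · Δt = 477.6 × 10800 = 5.16 × 10^6 m³.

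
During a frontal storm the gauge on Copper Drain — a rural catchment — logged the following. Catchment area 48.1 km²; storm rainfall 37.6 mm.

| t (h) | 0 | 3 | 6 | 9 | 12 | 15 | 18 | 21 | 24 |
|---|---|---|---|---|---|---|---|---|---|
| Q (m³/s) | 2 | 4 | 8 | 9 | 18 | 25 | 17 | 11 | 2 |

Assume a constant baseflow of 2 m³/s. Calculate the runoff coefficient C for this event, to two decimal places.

ΣQ_DR = 78.00 m³/s; V = ΣQ_DR·Δt = 8.424 × 10^5 m³.
Runoff depth d = V / A = 17.51 mm.
C = d / P = 17.51 / 37.6 = 0.47.

C ≈ 0.47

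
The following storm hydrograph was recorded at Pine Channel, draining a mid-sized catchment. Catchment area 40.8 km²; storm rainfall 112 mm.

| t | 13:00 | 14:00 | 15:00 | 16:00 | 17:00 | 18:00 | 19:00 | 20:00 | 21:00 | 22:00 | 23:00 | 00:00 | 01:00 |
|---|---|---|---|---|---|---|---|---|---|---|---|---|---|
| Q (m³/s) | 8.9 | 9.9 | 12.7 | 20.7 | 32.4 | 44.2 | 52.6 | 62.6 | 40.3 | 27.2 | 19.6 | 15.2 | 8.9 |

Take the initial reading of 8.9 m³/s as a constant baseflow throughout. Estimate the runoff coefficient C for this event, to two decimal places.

ΣQ_DR = 239.5 m³/s; V = ΣQ_DR·Δt = 8.622 × 10^5 m³.
Runoff depth d = V / A = 21.13 mm.
C = d / P = 21.13 / 112 = 0.19.

C ≈ 0.19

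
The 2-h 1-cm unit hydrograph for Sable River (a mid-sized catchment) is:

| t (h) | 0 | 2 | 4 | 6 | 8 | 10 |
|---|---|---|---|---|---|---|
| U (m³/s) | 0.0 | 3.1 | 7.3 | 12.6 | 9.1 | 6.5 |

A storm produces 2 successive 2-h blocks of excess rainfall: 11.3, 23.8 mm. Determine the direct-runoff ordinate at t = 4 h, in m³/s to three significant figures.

Q ≈ 15.6 m³/s

By discrete convolution, Q_j = Σ (P_i / 10 mm) · U_{j−i}.
At t = 4 h (j=2): Q = (11.3/10)·7.3 + (23.8/10)·3.1 = 15.6 m³/s.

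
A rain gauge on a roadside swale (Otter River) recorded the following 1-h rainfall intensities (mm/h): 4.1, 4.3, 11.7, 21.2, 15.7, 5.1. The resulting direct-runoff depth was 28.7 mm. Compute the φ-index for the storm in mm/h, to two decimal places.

φ ≈ 6.63 mm/h

Only the 3 blocks with intensity above φ contribute runoff: 11.7, 21.2, 15.7 mm/h.
Σ(I−φ)·Δt = d  ⇒  (11.7+21.2+15.7 − 3φ)·1 = 28.7
φ = (48.60 − 28.7/1) / 3 = 6.63 mm/h.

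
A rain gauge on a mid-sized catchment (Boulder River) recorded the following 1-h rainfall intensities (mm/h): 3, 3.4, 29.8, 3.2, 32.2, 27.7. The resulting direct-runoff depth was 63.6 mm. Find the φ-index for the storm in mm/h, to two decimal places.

φ ≈ 8.70 mm/h

Only the 3 blocks with intensity above φ contribute runoff: 29.8, 32.2, 27.7 mm/h.
Σ(I−φ)·Δt = d  ⇒  (29.8+32.2+27.7 − 3φ)·1 = 63.6
φ = (89.70 − 63.6/1) / 3 = 8.70 mm/h.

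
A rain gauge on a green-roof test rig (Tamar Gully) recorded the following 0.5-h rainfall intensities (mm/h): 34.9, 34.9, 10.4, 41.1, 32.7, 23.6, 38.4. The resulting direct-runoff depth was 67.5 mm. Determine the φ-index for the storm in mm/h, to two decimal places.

Only the 6 blocks with intensity above φ contribute runoff: 34.9, 34.9, 41.1, 32.7, 23.6, 38.4 mm/h.
Σ(I−φ)·Δt = d  ⇒  (34.9+34.9+41.1+32.7+23.6+38.4 − 6φ)·0.5 = 67.5
φ = (205.6 − 67.5/0.5) / 6 = 11.77 mm/h.

φ ≈ 11.77 mm/h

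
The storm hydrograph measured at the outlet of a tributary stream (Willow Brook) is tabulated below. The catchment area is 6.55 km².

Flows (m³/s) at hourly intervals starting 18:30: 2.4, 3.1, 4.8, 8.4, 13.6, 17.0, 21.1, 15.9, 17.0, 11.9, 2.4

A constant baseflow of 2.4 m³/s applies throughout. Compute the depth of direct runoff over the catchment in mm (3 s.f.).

Direct runoff: 0.0, 0.7, 2.4, 6.0, 11.2, 14.6, 18.7, 13.5, 14.6, 9.5, 0.0 m³/s; ΣQ_DR = 91.20 m³/s.
V = ΣQ_DR · Δt = 91.20 × 3600 s = 3.283 × 10^5 m³.
Over A = 6.55 km², depth = V / A = 50.1 mm.

d ≈ 50.1 mm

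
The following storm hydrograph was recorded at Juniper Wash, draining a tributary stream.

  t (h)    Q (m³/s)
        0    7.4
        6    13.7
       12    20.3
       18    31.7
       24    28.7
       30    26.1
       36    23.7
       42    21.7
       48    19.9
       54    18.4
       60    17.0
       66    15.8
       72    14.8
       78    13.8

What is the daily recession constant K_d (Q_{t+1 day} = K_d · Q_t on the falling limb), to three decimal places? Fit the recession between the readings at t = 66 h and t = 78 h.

K_d ≈ 0.763

Between t = 66 h and t = 78 h the flow falls from 15.8 to 13.8 m³/s over 2×6 h = 12 h.
Per-interval ratio K = (13.8/15.8)^(1/2) = 0.9346; K_d = K^(24/6) = 0.763.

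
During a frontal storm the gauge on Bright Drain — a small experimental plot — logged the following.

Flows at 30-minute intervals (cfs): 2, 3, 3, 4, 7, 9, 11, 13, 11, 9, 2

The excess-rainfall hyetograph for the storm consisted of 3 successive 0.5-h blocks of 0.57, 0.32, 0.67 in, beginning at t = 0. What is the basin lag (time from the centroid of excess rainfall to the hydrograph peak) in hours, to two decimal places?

t_L ≈ 2.72 h

Centroid of excess rainfall: t_c = Σ P_i·t̄_i / ΣP_i = 0.7821 h (block centres at 0.25, 0.75, 1.25 h).
Hydrograph peak occurs at t = 3.5 h, so basin lag t_L = 3.5 − 0.7821 = 2.72 h.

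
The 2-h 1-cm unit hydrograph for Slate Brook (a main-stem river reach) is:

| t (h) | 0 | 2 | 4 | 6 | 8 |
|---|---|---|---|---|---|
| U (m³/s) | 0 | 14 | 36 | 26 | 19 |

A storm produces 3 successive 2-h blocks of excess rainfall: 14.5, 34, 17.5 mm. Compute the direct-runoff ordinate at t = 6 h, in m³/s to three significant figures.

By discrete convolution, Q_j = Σ (P_i / 10 mm) · U_{j−i}.
At t = 6 h (j=3): Q = (14.5/10)·26 + (34/10)·36 + (17.5/10)·14 = 185 m³/s.

Q ≈ 185 m³/s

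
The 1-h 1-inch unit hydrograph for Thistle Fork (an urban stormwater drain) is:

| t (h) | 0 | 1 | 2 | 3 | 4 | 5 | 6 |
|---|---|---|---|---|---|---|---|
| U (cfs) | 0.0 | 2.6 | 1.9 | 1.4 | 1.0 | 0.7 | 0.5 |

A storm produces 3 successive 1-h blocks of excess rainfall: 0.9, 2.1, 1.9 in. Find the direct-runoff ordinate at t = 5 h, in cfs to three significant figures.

Q ≈ 5.39 cfs

By discrete convolution, Q_j = Σ (P_i / 1 in) · U_{j−i}.
At t = 5 h (j=5): Q = (0.9/1)·0.7 + (2.1/1)·1.0 + (1.9/1)·1.4 = 5.39 cfs.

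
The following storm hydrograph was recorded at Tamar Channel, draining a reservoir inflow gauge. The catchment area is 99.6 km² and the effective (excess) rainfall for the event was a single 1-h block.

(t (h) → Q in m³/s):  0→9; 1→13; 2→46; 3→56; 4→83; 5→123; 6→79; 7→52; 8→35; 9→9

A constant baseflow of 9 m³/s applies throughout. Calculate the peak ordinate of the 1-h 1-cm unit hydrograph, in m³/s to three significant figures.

U_p ≈ 76.0 m³/s

Direct runoff: 0.0, 4.0, 37.0, 47.0, 74.0, 114.0, 70.0, 43.0, 26.0, 0.0 m³/s; ΣQ_DR = 415.0 m³/s, peak = 114.0 m³/s.
Runoff depth d = ΣQ_DR·Δt / A = 415.0 × 3600 / (99.6 km²) = 15.00 mm.
The 1-cm UH is the DRH scaled by (10 mm)/d, so U_p = 114.0 × 10/15.00 = 76.0 m³/s.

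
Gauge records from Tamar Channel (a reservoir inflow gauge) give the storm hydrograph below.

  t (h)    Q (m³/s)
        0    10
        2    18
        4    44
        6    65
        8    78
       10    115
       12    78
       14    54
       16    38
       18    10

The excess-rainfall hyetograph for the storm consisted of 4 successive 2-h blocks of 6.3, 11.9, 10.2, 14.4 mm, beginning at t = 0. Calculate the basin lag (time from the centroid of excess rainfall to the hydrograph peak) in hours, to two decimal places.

t_L ≈ 5.47 h

Centroid of excess rainfall: t_c = Σ P_i·t̄_i / ΣP_i = 4.5280 h (block centres at 1, 3, 5, 7 h).
Hydrograph peak occurs at t = 10 h, so basin lag t_L = 10 − 4.5280 = 5.47 h.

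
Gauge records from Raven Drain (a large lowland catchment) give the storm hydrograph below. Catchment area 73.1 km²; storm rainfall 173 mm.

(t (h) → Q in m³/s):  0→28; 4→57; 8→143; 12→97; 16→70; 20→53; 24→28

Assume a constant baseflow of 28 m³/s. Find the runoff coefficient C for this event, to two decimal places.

ΣQ_DR = 280.0 m³/s; V = ΣQ_DR·Δt = 4.032 × 10^6 m³.
Runoff depth d = V / A = 55.16 mm.
C = d / P = 55.16 / 173 = 0.32.

C ≈ 0.32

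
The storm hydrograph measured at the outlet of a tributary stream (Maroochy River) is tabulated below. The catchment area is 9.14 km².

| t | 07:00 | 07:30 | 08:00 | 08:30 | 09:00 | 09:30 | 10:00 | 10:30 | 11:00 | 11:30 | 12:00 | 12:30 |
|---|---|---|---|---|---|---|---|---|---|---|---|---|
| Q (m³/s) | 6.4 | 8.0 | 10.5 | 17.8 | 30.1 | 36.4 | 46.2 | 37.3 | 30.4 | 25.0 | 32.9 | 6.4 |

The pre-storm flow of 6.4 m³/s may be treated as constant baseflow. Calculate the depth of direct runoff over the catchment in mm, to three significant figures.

d ≈ 41.5 mm

Direct runoff: 0.0, 1.6, 4.1, 11.4, 23.7, 30.0, 39.8, 30.9, 24.0, 18.6, 26.5, 0.0 m³/s; ΣQ_DR = 210.6 m³/s.
V = ΣQ_DR · Δt = 210.6 × 1800 s = 3.791 × 10^5 m³.
Over A = 9.14 km², depth = V / A = 41.5 mm.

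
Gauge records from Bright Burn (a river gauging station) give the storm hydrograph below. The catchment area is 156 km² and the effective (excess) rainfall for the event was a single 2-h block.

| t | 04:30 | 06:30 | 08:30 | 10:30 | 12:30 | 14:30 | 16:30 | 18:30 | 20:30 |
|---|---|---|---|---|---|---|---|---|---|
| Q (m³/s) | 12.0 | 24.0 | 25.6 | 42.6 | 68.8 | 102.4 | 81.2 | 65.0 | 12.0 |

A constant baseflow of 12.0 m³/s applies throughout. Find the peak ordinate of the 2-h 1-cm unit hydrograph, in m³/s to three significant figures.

Direct runoff: 0.0, 12.0, 13.6, 30.6, 56.8, 90.4, 69.2, 53.0, 0.0 m³/s; ΣQ_DR = 325.6 m³/s, peak = 90.4 m³/s.
Runoff depth d = ΣQ_DR·Δt / A = 325.6 × 7200 / (156 km²) = 15.03 mm.
The 1-cm UH is the DRH scaled by (10 mm)/d, so U_p = 90.4 × 10/15.03 = 60.2 m³/s.

U_p ≈ 60.2 m³/s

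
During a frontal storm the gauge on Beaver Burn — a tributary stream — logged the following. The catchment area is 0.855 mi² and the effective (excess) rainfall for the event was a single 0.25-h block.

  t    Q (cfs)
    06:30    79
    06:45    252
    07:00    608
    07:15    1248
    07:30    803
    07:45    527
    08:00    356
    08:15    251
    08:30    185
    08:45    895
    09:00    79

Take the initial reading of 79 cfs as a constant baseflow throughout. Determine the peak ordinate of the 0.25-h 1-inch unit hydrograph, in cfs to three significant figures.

Direct runoff: 0.0, 173.0, 529.0, 1169.0, 724.0, 448.0, 277.0, 172.0, 106.0, 816.0, 0.0 cfs; ΣQ_DR = 4414 cfs, peak = 1169.0 cfs.
Runoff depth d = ΣQ_DR·Δt / A = 4414 × 900 / (0.855 mi²) = 2.000 in.
The 1-inch UH is the DRH scaled by (1 in)/d, so U_p = 1169.0 × 1/2.000 = 585 cfs.

U_p ≈ 585 cfs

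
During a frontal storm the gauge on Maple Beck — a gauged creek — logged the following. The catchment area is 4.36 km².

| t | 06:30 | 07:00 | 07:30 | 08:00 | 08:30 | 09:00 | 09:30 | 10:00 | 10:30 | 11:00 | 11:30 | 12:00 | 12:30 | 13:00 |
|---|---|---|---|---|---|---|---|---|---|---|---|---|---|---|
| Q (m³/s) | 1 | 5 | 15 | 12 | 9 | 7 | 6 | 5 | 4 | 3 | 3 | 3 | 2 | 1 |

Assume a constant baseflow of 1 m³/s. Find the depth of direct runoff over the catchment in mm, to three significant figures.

d ≈ 25.6 mm

Direct runoff: 0.0, 4.0, 14.0, 11.0, 8.0, 6.0, 5.0, 4.0, 3.0, 2.0, 2.0, 2.0, 1.0, 0.0 m³/s; ΣQ_DR = 62.00 m³/s.
V = ΣQ_DR · Δt = 62.00 × 1800 s = 1.116 × 10^5 m³.
Over A = 4.36 km², depth = V / A = 25.6 mm.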